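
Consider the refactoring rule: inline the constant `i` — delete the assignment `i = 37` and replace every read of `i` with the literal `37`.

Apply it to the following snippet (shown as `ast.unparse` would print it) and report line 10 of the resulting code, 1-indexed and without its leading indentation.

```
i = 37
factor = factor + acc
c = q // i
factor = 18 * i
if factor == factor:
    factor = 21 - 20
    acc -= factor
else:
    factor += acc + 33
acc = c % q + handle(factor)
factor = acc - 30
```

Transformed code:
factor = factor + acc
c = q // 37
factor = 18 * 37
if factor == factor:
    factor = 21 - 20
    acc -= factor
else:
    factor += acc + 33
acc = c % q + handle(factor)
factor = acc - 30

factor = acc - 30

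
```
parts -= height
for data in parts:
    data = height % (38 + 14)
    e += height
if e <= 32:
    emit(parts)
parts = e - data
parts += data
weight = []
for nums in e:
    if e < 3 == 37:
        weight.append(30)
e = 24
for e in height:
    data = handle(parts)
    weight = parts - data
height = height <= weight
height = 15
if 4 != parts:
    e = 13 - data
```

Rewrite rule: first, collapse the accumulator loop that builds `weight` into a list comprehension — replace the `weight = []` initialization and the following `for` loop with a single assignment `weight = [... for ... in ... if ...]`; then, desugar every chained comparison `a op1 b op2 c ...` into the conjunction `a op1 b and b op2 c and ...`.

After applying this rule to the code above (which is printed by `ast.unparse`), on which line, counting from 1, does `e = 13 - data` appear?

17

Transformed code:
parts -= height
for data in parts:
    data = height % (38 + 14)
    e += height
if e <= 32:
    emit(parts)
parts = e - data
parts += data
weight = [30 for nums in e if e < 3 and 3 == 37]
e = 24
for e in height:
    data = handle(parts)
    weight = parts - data
height = height <= weight
height = 15
if 4 != parts:
    e = 13 - data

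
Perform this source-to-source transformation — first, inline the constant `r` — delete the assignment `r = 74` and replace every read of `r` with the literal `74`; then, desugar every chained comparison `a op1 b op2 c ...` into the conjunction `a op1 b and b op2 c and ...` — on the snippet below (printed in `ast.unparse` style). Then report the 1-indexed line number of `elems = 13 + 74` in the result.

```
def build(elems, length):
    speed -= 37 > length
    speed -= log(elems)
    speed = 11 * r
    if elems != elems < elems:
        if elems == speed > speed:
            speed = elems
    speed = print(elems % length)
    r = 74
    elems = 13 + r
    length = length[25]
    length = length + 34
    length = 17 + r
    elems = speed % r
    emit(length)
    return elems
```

Transformed code:
def build(elems, length):
    speed -= 37 > length
    speed -= log(elems)
    speed = 11 * 74
    if elems != elems and elems < elems:
        if elems == speed and speed > speed:
            speed = elems
    speed = print(elems % length)
    elems = 13 + 74
    length = length[25]
    length = length + 34
    length = 17 + 74
    elems = speed % 74
    emit(length)
    return elems

9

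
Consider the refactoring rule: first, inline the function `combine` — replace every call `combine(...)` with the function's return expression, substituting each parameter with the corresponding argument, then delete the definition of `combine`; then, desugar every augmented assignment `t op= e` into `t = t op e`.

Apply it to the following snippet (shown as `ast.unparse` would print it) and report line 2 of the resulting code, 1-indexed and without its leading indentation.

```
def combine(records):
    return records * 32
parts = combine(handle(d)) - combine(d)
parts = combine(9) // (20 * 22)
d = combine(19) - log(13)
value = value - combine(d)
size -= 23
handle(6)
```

parts = 9 * 32 // (20 * 22)

Transformed code:
parts = handle(d) * 32 - d * 32
parts = 9 * 32 // (20 * 22)
d = 19 * 32 - log(13)
value = value - d * 32
size = size - 23
handle(6)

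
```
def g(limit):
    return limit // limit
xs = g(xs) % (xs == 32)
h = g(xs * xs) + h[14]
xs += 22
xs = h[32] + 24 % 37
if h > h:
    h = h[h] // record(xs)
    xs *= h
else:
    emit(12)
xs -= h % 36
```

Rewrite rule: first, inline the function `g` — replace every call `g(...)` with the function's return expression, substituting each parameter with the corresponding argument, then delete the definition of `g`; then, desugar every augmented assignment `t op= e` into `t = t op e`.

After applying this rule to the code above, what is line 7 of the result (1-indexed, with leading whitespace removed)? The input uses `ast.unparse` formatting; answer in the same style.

Transformed code:
xs = xs // xs % (xs == 32)
h = xs * xs // (xs * xs) + h[14]
xs = xs + 22
xs = h[32] + 24 % 37
if h > h:
    h = h[h] // record(xs)
    xs = xs * h
else:
    emit(12)
xs = xs - h % 36

xs = xs * h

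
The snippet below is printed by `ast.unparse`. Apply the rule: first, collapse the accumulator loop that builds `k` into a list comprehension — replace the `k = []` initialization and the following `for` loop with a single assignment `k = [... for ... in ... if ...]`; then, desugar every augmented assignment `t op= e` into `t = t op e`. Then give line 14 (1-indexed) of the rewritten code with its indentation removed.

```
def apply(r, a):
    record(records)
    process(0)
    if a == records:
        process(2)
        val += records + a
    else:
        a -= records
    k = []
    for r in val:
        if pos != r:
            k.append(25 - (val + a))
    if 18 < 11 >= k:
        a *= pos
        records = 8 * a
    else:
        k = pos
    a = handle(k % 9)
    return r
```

k = pos

Transformed code:
def apply(r, a):
    record(records)
    process(0)
    if a == records:
        process(2)
        val = val + (records + a)
    else:
        a = a - records
    k = [25 - (val + a) for r in val if pos != r]
    if 18 < 11 >= k:
        a = a * pos
        records = 8 * a
    else:
        k = pos
    a = handle(k % 9)
    return r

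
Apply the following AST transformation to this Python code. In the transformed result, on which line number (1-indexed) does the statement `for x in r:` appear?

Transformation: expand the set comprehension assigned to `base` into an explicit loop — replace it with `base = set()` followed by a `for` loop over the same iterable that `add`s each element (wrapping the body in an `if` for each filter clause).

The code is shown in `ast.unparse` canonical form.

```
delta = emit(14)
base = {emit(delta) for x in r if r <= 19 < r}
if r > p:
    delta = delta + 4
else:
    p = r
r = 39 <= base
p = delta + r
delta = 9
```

Transformed code:
delta = emit(14)
base = set()
for x in r:
    if r <= 19 < r:
        base.add(emit(delta))
if r > p:
    delta = delta + 4
else:
    p = r
r = 39 <= base
p = delta + r
delta = 9

3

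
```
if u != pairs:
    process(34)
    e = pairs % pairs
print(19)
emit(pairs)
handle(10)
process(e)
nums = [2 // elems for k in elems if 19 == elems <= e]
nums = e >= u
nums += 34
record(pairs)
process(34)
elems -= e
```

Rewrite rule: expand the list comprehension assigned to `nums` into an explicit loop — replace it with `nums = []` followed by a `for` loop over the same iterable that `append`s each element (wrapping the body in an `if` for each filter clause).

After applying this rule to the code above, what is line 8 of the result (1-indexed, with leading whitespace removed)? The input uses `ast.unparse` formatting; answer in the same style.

nums = []

Transformed code:
if u != pairs:
    process(34)
    e = pairs % pairs
print(19)
emit(pairs)
handle(10)
process(e)
nums = []
for k in elems:
    if 19 == elems <= e:
        nums.append(2 // elems)
nums = e >= u
nums += 34
record(pairs)
process(34)
elems -= e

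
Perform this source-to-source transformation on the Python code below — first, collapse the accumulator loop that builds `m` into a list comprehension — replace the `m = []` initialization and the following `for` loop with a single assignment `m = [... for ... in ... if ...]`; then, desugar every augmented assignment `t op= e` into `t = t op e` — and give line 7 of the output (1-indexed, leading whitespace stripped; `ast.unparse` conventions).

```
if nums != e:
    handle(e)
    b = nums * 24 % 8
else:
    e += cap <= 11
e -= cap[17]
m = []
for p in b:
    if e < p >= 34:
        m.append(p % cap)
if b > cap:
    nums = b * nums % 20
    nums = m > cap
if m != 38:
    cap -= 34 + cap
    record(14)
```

Transformed code:
if nums != e:
    handle(e)
    b = nums * 24 % 8
else:
    e = e + (cap <= 11)
e = e - cap[17]
m = [p % cap for p in b if e < p >= 34]
if b > cap:
    nums = b * nums % 20
    nums = m > cap
if m != 38:
    cap = cap - (34 + cap)
    record(14)

m = [p % cap for p in b if e < p >= 34]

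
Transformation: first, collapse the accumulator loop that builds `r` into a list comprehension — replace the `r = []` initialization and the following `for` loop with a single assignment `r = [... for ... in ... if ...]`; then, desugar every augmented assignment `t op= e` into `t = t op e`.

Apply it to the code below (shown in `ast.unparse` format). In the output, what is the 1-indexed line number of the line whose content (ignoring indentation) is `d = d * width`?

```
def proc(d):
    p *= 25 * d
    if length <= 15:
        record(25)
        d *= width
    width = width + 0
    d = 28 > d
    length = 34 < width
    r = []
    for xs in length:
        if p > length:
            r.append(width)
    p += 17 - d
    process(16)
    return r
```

Transformed code:
def proc(d):
    p = p * (25 * d)
    if length <= 15:
        record(25)
        d = d * width
    width = width + 0
    d = 28 > d
    length = 34 < width
    r = [width for xs in length if p > length]
    p = p + (17 - d)
    process(16)
    return r

5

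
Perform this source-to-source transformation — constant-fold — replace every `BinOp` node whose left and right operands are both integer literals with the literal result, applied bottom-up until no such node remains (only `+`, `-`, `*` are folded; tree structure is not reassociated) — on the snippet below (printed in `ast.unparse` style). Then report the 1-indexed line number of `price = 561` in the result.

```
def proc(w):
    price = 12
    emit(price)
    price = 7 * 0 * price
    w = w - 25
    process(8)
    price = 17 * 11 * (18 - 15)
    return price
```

Transformed code:
def proc(w):
    price = 12
    emit(price)
    price = 0 * price
    w = w - 25
    process(8)
    price = 561
    return price

7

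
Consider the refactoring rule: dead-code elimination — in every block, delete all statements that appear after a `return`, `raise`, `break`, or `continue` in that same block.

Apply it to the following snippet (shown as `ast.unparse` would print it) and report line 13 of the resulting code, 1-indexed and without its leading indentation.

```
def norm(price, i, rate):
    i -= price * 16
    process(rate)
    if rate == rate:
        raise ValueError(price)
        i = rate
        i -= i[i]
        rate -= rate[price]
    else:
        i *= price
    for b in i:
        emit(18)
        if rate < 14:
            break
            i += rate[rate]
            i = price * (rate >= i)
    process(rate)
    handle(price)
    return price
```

handle(price)

Transformed code:
def norm(price, i, rate):
    i -= price * 16
    process(rate)
    if rate == rate:
        raise ValueError(price)
    else:
        i *= price
    for b in i:
        emit(18)
        if rate < 14:
            break
    process(rate)
    handle(price)
    return price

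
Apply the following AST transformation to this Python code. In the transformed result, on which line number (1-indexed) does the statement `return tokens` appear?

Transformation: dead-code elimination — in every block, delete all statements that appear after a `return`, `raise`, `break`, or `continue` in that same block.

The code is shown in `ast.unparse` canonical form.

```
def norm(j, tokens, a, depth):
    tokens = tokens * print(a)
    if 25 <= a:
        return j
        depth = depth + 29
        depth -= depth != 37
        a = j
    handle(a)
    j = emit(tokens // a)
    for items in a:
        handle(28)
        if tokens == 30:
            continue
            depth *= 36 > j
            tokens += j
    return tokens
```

11

Transformed code:
def norm(j, tokens, a, depth):
    tokens = tokens * print(a)
    if 25 <= a:
        return j
    handle(a)
    j = emit(tokens // a)
    for items in a:
        handle(28)
        if tokens == 30:
            continue
    return tokens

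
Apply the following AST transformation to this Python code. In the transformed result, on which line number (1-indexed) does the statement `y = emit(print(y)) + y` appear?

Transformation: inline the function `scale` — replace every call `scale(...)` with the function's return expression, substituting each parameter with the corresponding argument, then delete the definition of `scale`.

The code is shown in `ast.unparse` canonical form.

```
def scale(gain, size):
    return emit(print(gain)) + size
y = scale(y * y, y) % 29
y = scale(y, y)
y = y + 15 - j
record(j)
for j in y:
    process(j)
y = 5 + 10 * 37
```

2

Transformed code:
y = (emit(print(y * y)) + y) % 29
y = emit(print(y)) + y
y = y + 15 - j
record(j)
for j in y:
    process(j)
y = 5 + 10 * 37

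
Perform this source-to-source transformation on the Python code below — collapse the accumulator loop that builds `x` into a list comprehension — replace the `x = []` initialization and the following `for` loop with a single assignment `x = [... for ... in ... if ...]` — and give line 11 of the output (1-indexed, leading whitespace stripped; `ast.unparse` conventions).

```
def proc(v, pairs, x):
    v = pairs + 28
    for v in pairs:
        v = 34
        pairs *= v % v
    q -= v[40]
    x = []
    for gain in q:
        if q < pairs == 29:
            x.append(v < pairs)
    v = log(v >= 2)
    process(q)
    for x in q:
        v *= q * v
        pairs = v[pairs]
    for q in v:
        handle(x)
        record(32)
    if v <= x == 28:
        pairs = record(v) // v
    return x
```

Transformed code:
def proc(v, pairs, x):
    v = pairs + 28
    for v in pairs:
        v = 34
        pairs *= v % v
    q -= v[40]
    x = [v < pairs for gain in q if q < pairs == 29]
    v = log(v >= 2)
    process(q)
    for x in q:
        v *= q * v
        pairs = v[pairs]
    for q in v:
        handle(x)
        record(32)
    if v <= x == 28:
        pairs = record(v) // v
    return x

v *= q * v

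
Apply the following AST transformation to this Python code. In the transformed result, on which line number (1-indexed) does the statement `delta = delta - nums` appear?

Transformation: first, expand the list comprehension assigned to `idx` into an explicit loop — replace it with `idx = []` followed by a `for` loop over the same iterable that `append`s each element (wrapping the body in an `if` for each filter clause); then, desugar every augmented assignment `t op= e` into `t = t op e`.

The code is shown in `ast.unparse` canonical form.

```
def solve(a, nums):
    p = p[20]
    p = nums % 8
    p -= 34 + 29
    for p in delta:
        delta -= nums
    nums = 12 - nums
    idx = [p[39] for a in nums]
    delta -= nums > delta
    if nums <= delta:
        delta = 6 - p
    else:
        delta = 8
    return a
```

6

Transformed code:
def solve(a, nums):
    p = p[20]
    p = nums % 8
    p = p - (34 + 29)
    for p in delta:
        delta = delta - nums
    nums = 12 - nums
    idx = []
    for a in nums:
        idx.append(p[39])
    delta = delta - (nums > delta)
    if nums <= delta:
        delta = 6 - p
    else:
        delta = 8
    return a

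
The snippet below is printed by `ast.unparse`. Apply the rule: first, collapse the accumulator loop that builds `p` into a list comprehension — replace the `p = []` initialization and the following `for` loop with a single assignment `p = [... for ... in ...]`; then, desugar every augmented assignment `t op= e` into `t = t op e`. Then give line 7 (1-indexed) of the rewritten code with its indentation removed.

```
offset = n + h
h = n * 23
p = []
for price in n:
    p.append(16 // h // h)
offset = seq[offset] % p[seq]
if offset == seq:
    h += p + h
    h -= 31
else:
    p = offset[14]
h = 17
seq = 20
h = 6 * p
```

Transformed code:
offset = n + h
h = n * 23
p = [16 // h // h for price in n]
offset = seq[offset] % p[seq]
if offset == seq:
    h = h + (p + h)
    h = h - 31
else:
    p = offset[14]
h = 17
seq = 20
h = 6 * p

h = h - 31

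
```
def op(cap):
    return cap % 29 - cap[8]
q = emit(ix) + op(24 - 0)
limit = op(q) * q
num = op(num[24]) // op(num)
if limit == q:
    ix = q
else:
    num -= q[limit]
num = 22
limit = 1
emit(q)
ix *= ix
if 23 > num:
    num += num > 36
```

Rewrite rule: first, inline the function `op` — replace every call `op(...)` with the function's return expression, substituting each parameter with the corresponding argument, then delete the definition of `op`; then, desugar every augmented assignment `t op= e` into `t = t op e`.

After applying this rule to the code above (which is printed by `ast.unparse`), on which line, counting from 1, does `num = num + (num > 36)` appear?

13

Transformed code:
q = emit(ix) + ((24 - 0) % 29 - (24 - 0)[8])
limit = (q % 29 - q[8]) * q
num = (num[24] % 29 - num[24][8]) // (num % 29 - num[8])
if limit == q:
    ix = q
else:
    num = num - q[limit]
num = 22
limit = 1
emit(q)
ix = ix * ix
if 23 > num:
    num = num + (num > 36)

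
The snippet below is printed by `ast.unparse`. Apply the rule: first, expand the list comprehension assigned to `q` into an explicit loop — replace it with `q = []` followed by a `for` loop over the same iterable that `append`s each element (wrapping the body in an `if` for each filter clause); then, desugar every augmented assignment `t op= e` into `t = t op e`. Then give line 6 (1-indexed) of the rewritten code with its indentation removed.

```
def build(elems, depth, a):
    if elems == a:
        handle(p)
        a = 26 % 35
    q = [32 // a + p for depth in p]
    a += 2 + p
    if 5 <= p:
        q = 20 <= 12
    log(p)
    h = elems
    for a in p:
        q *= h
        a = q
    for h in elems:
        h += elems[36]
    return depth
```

for depth in p:

Transformed code:
def build(elems, depth, a):
    if elems == a:
        handle(p)
        a = 26 % 35
    q = []
    for depth in p:
        q.append(32 // a + p)
    a = a + (2 + p)
    if 5 <= p:
        q = 20 <= 12
    log(p)
    h = elems
    for a in p:
        q = q * h
        a = q
    for h in elems:
        h = h + elems[36]
    return depth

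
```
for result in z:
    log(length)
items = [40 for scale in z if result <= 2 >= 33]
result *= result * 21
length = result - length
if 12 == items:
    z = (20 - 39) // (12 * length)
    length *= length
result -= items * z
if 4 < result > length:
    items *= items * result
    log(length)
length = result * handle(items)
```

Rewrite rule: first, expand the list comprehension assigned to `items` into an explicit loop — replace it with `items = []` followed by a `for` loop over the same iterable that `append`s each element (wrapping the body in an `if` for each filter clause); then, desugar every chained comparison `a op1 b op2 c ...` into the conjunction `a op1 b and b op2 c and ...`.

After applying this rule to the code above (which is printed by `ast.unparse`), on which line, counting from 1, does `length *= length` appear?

11

Transformed code:
for result in z:
    log(length)
items = []
for scale in z:
    if result <= 2 and 2 >= 33:
        items.append(40)
result *= result * 21
length = result - length
if 12 == items:
    z = (20 - 39) // (12 * length)
    length *= length
result -= items * z
if 4 < result and result > length:
    items *= items * result
    log(length)
length = result * handle(items)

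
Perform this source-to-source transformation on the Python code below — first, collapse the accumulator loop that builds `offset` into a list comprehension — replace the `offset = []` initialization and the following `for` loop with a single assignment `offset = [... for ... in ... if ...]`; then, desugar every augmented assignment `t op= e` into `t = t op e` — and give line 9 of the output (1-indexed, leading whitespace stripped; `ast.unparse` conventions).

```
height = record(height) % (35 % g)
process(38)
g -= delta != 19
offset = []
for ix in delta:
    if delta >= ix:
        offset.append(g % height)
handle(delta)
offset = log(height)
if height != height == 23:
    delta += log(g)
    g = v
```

g = v

Transformed code:
height = record(height) % (35 % g)
process(38)
g = g - (delta != 19)
offset = [g % height for ix in delta if delta >= ix]
handle(delta)
offset = log(height)
if height != height == 23:
    delta = delta + log(g)
    g = v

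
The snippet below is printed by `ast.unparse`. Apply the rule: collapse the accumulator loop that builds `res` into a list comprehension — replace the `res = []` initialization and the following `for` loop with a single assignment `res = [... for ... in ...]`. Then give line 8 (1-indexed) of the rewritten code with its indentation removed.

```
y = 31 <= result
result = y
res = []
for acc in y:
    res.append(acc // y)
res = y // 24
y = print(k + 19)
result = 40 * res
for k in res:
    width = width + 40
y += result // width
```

width = width + 40

Transformed code:
y = 31 <= result
result = y
res = [acc // y for acc in y]
res = y // 24
y = print(k + 19)
result = 40 * res
for k in res:
    width = width + 40
y += result // width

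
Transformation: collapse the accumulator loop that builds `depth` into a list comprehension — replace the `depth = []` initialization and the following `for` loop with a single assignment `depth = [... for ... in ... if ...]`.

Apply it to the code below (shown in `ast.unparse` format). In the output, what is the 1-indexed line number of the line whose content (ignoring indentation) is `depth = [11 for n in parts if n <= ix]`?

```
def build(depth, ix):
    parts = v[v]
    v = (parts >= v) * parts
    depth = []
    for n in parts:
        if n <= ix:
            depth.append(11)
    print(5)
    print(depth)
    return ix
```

4

Transformed code:
def build(depth, ix):
    parts = v[v]
    v = (parts >= v) * parts
    depth = [11 for n in parts if n <= ix]
    print(5)
    print(depth)
    return ix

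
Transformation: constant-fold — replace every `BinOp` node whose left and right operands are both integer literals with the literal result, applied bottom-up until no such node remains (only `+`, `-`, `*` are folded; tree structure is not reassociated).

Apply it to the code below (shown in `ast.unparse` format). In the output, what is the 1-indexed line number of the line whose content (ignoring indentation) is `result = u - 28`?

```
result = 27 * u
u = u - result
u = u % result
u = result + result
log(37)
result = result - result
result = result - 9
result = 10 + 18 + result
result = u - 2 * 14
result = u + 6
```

9

Transformed code:
result = 27 * u
u = u - result
u = u % result
u = result + result
log(37)
result = result - result
result = result - 9
result = 28 + result
result = u - 28
result = u + 6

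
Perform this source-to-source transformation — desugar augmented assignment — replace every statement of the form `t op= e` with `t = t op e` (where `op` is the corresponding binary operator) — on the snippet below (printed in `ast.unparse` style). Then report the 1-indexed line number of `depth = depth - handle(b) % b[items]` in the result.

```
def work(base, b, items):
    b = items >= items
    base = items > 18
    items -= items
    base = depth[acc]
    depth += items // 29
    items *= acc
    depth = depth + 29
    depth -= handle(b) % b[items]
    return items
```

9

Transformed code:
def work(base, b, items):
    b = items >= items
    base = items > 18
    items = items - items
    base = depth[acc]
    depth = depth + items // 29
    items = items * acc
    depth = depth + 29
    depth = depth - handle(b) % b[items]
    return items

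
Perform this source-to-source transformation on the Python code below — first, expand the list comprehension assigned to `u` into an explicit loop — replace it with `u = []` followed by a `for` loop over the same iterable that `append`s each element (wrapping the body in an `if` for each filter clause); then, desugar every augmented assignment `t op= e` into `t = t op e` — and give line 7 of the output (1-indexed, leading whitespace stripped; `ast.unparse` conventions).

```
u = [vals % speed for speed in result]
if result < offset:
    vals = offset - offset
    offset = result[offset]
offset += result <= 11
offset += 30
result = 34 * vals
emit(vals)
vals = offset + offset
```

Transformed code:
u = []
for speed in result:
    u.append(vals % speed)
if result < offset:
    vals = offset - offset
    offset = result[offset]
offset = offset + (result <= 11)
offset = offset + 30
result = 34 * vals
emit(vals)
vals = offset + offset

offset = offset + (result <= 11)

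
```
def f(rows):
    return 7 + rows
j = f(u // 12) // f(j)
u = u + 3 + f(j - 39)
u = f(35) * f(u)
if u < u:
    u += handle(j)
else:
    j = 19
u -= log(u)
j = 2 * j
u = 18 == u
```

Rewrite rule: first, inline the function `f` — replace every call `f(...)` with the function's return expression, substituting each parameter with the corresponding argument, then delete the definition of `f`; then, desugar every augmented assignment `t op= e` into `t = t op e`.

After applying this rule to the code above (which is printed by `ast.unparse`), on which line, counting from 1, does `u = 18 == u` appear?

Transformed code:
j = (7 + u // 12) // (7 + j)
u = u + 3 + (7 + (j - 39))
u = (7 + 35) * (7 + u)
if u < u:
    u = u + handle(j)
else:
    j = 19
u = u - log(u)
j = 2 * j
u = 18 == u

10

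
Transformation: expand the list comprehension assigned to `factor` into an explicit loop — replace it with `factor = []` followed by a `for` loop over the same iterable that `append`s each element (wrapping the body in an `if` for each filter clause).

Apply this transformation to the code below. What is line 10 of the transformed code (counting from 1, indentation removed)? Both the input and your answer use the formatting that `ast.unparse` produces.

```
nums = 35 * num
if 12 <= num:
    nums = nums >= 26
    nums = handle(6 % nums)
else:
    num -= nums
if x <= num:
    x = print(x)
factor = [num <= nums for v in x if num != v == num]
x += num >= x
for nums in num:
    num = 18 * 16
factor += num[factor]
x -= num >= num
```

Transformed code:
nums = 35 * num
if 12 <= num:
    nums = nums >= 26
    nums = handle(6 % nums)
else:
    num -= nums
if x <= num:
    x = print(x)
factor = []
for v in x:
    if num != v == num:
        factor.append(num <= nums)
x += num >= x
for nums in num:
    num = 18 * 16
factor += num[factor]
x -= num >= num

for v in x:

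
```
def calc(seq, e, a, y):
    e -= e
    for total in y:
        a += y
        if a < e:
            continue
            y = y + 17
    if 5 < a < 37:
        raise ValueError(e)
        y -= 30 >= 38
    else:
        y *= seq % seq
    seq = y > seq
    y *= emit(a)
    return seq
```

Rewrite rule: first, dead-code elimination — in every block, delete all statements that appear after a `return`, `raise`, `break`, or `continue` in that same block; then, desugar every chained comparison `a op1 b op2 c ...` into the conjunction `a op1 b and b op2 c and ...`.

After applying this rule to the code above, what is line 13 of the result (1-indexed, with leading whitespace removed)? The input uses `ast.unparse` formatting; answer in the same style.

return seq

Transformed code:
def calc(seq, e, a, y):
    e -= e
    for total in y:
        a += y
        if a < e:
            continue
    if 5 < a and a < 37:
        raise ValueError(e)
    else:
        y *= seq % seq
    seq = y > seq
    y *= emit(a)
    return seq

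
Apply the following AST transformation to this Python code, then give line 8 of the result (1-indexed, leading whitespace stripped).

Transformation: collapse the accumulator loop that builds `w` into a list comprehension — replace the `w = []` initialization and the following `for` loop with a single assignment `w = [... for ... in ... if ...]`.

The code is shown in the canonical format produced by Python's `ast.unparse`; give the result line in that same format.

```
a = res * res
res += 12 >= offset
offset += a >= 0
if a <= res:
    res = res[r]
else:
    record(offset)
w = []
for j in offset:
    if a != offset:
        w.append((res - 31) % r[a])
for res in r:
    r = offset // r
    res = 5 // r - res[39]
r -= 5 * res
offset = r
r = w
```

Transformed code:
a = res * res
res += 12 >= offset
offset += a >= 0
if a <= res:
    res = res[r]
else:
    record(offset)
w = [(res - 31) % r[a] for j in offset if a != offset]
for res in r:
    r = offset // r
    res = 5 // r - res[39]
r -= 5 * res
offset = r
r = w

w = [(res - 31) % r[a] for j in offset if a != offset]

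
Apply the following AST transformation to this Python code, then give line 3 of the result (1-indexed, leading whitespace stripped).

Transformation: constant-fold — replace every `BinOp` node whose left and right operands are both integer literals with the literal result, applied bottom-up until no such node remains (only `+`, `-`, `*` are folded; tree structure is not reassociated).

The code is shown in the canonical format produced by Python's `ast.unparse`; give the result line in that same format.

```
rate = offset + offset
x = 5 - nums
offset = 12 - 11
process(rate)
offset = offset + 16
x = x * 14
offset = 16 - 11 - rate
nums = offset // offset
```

Transformed code:
rate = offset + offset
x = 5 - nums
offset = 1
process(rate)
offset = offset + 16
x = x * 14
offset = 5 - rate
nums = offset // offset

offset = 1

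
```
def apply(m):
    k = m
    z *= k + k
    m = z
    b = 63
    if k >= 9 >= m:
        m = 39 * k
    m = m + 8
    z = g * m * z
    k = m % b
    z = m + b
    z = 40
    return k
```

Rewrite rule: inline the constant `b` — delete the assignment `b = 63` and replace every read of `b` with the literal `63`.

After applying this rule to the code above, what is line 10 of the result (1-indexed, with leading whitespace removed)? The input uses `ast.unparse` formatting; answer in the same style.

z = m + 63

Transformed code:
def apply(m):
    k = m
    z *= k + k
    m = z
    if k >= 9 >= m:
        m = 39 * k
    m = m + 8
    z = g * m * z
    k = m % 63
    z = m + 63
    z = 40
    return k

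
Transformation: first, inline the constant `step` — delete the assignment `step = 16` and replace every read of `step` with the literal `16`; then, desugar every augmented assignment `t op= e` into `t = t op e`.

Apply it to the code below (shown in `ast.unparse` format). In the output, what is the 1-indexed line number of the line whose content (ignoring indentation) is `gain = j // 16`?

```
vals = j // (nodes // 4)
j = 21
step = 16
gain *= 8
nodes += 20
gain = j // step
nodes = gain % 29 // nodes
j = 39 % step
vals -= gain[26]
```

Transformed code:
vals = j // (nodes // 4)
j = 21
gain = gain * 8
nodes = nodes + 20
gain = j // 16
nodes = gain % 29 // nodes
j = 39 % 16
vals = vals - gain[26]

5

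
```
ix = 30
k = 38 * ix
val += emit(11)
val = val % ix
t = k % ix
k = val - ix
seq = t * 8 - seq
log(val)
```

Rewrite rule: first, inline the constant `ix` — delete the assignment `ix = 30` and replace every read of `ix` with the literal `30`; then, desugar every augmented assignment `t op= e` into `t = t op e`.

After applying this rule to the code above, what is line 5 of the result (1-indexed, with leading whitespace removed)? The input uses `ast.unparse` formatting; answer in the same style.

Transformed code:
k = 38 * 30
val = val + emit(11)
val = val % 30
t = k % 30
k = val - 30
seq = t * 8 - seq
log(val)

k = val - 30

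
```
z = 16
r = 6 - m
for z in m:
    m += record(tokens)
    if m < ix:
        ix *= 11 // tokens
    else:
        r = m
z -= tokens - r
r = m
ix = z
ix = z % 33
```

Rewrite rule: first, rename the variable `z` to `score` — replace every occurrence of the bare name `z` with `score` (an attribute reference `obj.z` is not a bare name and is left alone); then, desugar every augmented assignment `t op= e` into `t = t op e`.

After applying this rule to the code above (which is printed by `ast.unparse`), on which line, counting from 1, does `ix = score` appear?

Transformed code:
score = 16
r = 6 - m
for score in m:
    m = m + record(tokens)
    if m < ix:
        ix = ix * (11 // tokens)
    else:
        r = m
score = score - (tokens - r)
r = m
ix = score
ix = score % 33

11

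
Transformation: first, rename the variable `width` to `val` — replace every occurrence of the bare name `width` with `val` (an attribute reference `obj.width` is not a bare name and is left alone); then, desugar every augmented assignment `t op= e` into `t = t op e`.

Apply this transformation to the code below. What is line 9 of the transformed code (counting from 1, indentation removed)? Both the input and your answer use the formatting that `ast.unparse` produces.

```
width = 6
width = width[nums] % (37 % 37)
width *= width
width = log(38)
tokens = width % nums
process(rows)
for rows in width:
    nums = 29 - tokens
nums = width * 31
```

nums = val * 31

Transformed code:
val = 6
val = val[nums] % (37 % 37)
val = val * val
val = log(38)
tokens = val % nums
process(rows)
for rows in val:
    nums = 29 - tokens
nums = val * 31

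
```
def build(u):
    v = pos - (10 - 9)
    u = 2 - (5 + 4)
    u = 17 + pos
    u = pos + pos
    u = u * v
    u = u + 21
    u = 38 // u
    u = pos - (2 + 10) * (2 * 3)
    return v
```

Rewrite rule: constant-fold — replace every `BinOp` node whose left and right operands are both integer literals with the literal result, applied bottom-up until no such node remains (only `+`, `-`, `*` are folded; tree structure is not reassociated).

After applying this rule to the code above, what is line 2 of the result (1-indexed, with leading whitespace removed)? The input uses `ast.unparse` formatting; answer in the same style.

v = pos - 1

Transformed code:
def build(u):
    v = pos - 1
    u = -7
    u = 17 + pos
    u = pos + pos
    u = u * v
    u = u + 21
    u = 38 // u
    u = pos - 72
    return v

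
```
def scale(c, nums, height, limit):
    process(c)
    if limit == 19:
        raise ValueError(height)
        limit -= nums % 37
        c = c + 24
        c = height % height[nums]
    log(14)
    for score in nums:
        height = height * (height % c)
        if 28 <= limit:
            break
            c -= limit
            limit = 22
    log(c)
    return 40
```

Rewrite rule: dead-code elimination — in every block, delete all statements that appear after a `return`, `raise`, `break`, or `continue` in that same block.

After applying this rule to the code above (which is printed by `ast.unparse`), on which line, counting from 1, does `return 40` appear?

Transformed code:
def scale(c, nums, height, limit):
    process(c)
    if limit == 19:
        raise ValueError(height)
    log(14)
    for score in nums:
        height = height * (height % c)
        if 28 <= limit:
            break
    log(c)
    return 40

11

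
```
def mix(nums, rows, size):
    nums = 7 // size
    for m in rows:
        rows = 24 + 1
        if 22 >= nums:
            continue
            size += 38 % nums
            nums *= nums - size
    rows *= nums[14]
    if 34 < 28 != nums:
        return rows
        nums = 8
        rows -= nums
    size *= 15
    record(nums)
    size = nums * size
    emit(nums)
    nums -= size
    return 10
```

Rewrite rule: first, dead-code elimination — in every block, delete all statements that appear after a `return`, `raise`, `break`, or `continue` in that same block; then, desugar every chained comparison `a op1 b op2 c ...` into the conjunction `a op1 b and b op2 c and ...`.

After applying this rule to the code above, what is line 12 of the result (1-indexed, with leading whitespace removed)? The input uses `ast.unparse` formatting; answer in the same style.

size = nums * size

Transformed code:
def mix(nums, rows, size):
    nums = 7 // size
    for m in rows:
        rows = 24 + 1
        if 22 >= nums:
            continue
    rows *= nums[14]
    if 34 < 28 and 28 != nums:
        return rows
    size *= 15
    record(nums)
    size = nums * size
    emit(nums)
    nums -= size
    return 10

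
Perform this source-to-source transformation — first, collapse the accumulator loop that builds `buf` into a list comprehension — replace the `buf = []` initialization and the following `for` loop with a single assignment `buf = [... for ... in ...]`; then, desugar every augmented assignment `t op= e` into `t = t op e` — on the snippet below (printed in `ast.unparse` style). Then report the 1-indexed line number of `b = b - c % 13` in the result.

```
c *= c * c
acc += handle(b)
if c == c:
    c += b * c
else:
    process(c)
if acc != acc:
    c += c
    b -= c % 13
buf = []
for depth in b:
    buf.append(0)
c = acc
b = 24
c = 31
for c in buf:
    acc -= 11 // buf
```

Transformed code:
c = c * (c * c)
acc = acc + handle(b)
if c == c:
    c = c + b * c
else:
    process(c)
if acc != acc:
    c = c + c
    b = b - c % 13
buf = [0 for depth in b]
c = acc
b = 24
c = 31
for c in buf:
    acc = acc - 11 // buf

9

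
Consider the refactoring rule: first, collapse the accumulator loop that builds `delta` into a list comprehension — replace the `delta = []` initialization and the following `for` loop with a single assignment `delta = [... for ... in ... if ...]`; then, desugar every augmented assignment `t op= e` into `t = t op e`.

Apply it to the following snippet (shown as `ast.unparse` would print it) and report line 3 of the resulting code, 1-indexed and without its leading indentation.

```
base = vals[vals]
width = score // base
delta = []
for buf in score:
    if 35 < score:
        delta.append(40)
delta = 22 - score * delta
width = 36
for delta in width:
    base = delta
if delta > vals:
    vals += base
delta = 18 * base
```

delta = [40 for buf in score if 35 < score]

Transformed code:
base = vals[vals]
width = score // base
delta = [40 for buf in score if 35 < score]
delta = 22 - score * delta
width = 36
for delta in width:
    base = delta
if delta > vals:
    vals = vals + base
delta = 18 * base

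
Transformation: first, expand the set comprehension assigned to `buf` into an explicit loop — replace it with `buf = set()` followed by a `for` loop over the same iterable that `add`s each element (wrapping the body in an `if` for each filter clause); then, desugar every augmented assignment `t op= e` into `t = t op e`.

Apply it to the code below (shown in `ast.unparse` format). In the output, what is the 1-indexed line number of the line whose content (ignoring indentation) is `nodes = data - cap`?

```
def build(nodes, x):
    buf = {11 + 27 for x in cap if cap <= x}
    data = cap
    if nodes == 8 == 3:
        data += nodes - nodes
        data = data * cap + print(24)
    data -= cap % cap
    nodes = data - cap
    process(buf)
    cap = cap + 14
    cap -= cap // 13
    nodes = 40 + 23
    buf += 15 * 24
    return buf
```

Transformed code:
def build(nodes, x):
    buf = set()
    for x in cap:
        if cap <= x:
            buf.add(11 + 27)
    data = cap
    if nodes == 8 == 3:
        data = data + (nodes - nodes)
        data = data * cap + print(24)
    data = data - cap % cap
    nodes = data - cap
    process(buf)
    cap = cap + 14
    cap = cap - cap // 13
    nodes = 40 + 23
    buf = buf + 15 * 24
    return buf

11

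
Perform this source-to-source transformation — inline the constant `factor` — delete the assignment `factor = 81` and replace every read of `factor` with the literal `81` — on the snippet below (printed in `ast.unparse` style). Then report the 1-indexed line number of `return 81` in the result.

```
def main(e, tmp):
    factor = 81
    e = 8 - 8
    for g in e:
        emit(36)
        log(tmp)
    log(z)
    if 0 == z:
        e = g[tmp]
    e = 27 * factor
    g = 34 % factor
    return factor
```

Transformed code:
def main(e, tmp):
    e = 8 - 8
    for g in e:
        emit(36)
        log(tmp)
    log(z)
    if 0 == z:
        e = g[tmp]
    e = 27 * 81
    g = 34 % 81
    return 81

11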